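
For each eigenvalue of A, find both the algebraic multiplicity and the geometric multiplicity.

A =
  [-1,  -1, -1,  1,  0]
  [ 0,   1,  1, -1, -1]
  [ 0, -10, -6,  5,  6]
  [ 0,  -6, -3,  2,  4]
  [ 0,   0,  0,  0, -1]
λ = -1: alg = 5, geom = 2

Step 1 — factor the characteristic polynomial to read off the algebraic multiplicities:
  χ_A(x) = (x + 1)^5

Step 2 — compute geometric multiplicities via the rank-nullity identity g(λ) = n − rank(A − λI):
  rank(A − (-1)·I) = 3, so dim ker(A − (-1)·I) = n − 3 = 2

Summary:
  λ = -1: algebraic multiplicity = 5, geometric multiplicity = 2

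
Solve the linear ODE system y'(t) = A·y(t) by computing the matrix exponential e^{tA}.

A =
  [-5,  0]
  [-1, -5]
e^{tA} =
  [exp(-5*t), 0]
  [-t*exp(-5*t), exp(-5*t)]

Strategy: write A = P · J · P⁻¹ where J is a Jordan canonical form, so e^{tA} = P · e^{tJ} · P⁻¹, and e^{tJ} can be computed block-by-block.

A has Jordan form
J =
  [-5,  1]
  [ 0, -5]
(up to reordering of blocks).

Per-block formulas:
  For a 2×2 Jordan block J_2(-5): exp(t · J_2(-5)) = e^(-5t)·(I + t·N), where N is the 2×2 nilpotent shift.

After assembling e^{tJ} and conjugating by P, we get:

e^{tA} =
  [exp(-5*t), 0]
  [-t*exp(-5*t), exp(-5*t)]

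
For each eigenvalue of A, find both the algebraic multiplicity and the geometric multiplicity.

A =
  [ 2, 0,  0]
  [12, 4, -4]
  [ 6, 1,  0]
λ = 2: alg = 3, geom = 2

Step 1 — factor the characteristic polynomial to read off the algebraic multiplicities:
  χ_A(x) = (x - 2)^3

Step 2 — compute geometric multiplicities via the rank-nullity identity g(λ) = n − rank(A − λI):
  rank(A − (2)·I) = 1, so dim ker(A − (2)·I) = n − 1 = 2

Summary:
  λ = 2: algebraic multiplicity = 3, geometric multiplicity = 2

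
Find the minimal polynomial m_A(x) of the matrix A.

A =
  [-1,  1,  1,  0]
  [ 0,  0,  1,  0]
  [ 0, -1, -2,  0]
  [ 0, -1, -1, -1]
x^2 + 2*x + 1

The characteristic polynomial is χ_A(x) = (x + 1)^4, so the eigenvalues are known. The minimal polynomial is
  m_A(x) = Π_λ (x − λ)^{k_λ}
where k_λ is the size of the *largest* Jordan block for λ (equivalently, the smallest k with (A − λI)^k v = 0 for every generalised eigenvector v of λ).

  λ = -1: largest Jordan block has size 2, contributing (x + 1)^2

So m_A(x) = (x + 1)^2 = x^2 + 2*x + 1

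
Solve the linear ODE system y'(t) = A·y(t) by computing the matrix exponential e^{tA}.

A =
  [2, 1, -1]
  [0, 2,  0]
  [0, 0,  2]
e^{tA} =
  [exp(2*t), t*exp(2*t), -t*exp(2*t)]
  [0, exp(2*t), 0]
  [0, 0, exp(2*t)]

Strategy: write A = P · J · P⁻¹ where J is a Jordan canonical form, so e^{tA} = P · e^{tJ} · P⁻¹, and e^{tJ} can be computed block-by-block.

A has Jordan form
J =
  [2, 1, 0]
  [0, 2, 0]
  [0, 0, 2]
(up to reordering of blocks).

Per-block formulas:
  For a 1×1 block at λ = 2: exp(t · [2]) = [e^(2t)].
  For a 2×2 Jordan block J_2(2): exp(t · J_2(2)) = e^(2t)·(I + t·N), where N is the 2×2 nilpotent shift.

After assembling e^{tJ} and conjugating by P, we get:

e^{tA} =
  [exp(2*t), t*exp(2*t), -t*exp(2*t)]
  [0, exp(2*t), 0]
  [0, 0, exp(2*t)]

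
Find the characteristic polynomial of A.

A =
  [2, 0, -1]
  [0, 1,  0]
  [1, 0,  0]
x^3 - 3*x^2 + 3*x - 1

Expanding det(x·I − A) (e.g. by cofactor expansion or by noting that A is similar to its Jordan form J, which has the same characteristic polynomial as A) gives
  χ_A(x) = x^3 - 3*x^2 + 3*x - 1
which factors as (x - 1)^3. The eigenvalues (with algebraic multiplicities) are λ = 1 with multiplicity 3.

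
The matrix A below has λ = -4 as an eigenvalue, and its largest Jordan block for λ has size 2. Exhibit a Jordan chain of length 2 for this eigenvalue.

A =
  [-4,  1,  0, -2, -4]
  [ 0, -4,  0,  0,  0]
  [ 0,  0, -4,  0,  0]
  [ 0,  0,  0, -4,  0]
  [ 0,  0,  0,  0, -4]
A Jordan chain for λ = -4 of length 2:
v_1 = (1, 0, 0, 0, 0)ᵀ
v_2 = (0, 1, 0, 0, 0)ᵀ

Let N = A − (-4)·I. We want v_2 with N^2 v_2 = 0 but N^1 v_2 ≠ 0; then v_{j-1} := N · v_j for j = 2, …, 2.

Pick v_2 = (0, 1, 0, 0, 0)ᵀ.
Then v_1 = N · v_2 = (1, 0, 0, 0, 0)ᵀ.

Sanity check: (A − (-4)·I) v_1 = (0, 0, 0, 0, 0)ᵀ = 0. ✓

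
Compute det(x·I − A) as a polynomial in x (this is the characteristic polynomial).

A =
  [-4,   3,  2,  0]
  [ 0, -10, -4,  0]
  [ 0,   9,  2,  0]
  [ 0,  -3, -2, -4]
x^4 + 16*x^3 + 96*x^2 + 256*x + 256

Expanding det(x·I − A) (e.g. by cofactor expansion or by noting that A is similar to its Jordan form J, which has the same characteristic polynomial as A) gives
  χ_A(x) = x^4 + 16*x^3 + 96*x^2 + 256*x + 256
which factors as (x + 4)^4. The eigenvalues (with algebraic multiplicities) are λ = -4 with multiplicity 4.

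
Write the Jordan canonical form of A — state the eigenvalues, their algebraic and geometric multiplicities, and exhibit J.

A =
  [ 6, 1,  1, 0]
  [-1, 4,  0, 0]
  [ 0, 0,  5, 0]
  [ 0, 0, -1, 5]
J_3(5) ⊕ J_1(5)

The characteristic polynomial is
  det(x·I − A) = x^4 - 20*x^3 + 150*x^2 - 500*x + 625 = (x - 5)^4

Eigenvalues and multiplicities (the geometric multiplicity of λ is n − rank(A − λI), which equals the number of Jordan blocks for λ):
  λ = 5: algebraic multiplicity = 4, geometric multiplicity = 2

Determining the block sizes for each eigenvalue:
  λ = 5: with am = 4 and gm = 2, the partition is not yet determined (e.g. several partitions of 4 into 2 parts exist). Let N = A − (5)·I. Computing rank(N^1) = 2, rank(N^2) = 1, rank(N^3) = 0; the number of blocks of size ≥ j is rank(N^{j−1}) − rank(N^j), giving [2, 1, 1]. So we have 1 block(s) of size 3, 1 block(s) of size 1 → block sizes [3, 1]

Assembling the blocks gives a Jordan form
J =
  [5, 1, 0, 0]
  [0, 5, 1, 0]
  [0, 0, 5, 0]
  [0, 0, 0, 5]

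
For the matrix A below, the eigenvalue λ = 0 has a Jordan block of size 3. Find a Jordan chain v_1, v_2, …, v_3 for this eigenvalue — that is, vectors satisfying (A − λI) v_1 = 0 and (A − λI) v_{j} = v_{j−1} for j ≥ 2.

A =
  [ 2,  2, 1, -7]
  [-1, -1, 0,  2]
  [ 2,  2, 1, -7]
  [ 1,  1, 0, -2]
A Jordan chain for λ = 0 of length 3:
v_1 = (-3, 1, -3, -1)ᵀ
v_2 = (2, -1, 2, 1)ᵀ
v_3 = (1, 0, 0, 0)ᵀ

Let N = A − (0)·I. We want v_3 with N^3 v_3 = 0 but N^2 v_3 ≠ 0; then v_{j-1} := N · v_j for j = 3, …, 2.

Pick v_3 = (1, 0, 0, 0)ᵀ.
Then v_2 = N · v_3 = (2, -1, 2, 1)ᵀ.
Then v_1 = N · v_2 = (-3, 1, -3, -1)ᵀ.

Sanity check: (A − (0)·I) v_1 = (0, 0, 0, 0)ᵀ = 0. ✓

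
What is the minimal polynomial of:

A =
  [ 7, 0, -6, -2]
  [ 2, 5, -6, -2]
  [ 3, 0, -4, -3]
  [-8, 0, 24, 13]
x^2 - 11*x + 30

The characteristic polynomial is χ_A(x) = (x - 6)*(x - 5)^3, so the eigenvalues are known. The minimal polynomial is
  m_A(x) = Π_λ (x − λ)^{k_λ}
where k_λ is the size of the *largest* Jordan block for λ (equivalently, the smallest k with (A − λI)^k v = 0 for every generalised eigenvector v of λ).

  λ = 5: largest Jordan block has size 1, contributing (x − 5)
  λ = 6: largest Jordan block has size 1, contributing (x − 6)

So m_A(x) = (x - 6)*(x - 5) = x^2 - 11*x + 30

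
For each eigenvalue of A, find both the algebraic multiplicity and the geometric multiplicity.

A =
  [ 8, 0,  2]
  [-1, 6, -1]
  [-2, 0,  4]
λ = 6: alg = 3, geom = 2

Step 1 — factor the characteristic polynomial to read off the algebraic multiplicities:
  χ_A(x) = (x - 6)^3

Step 2 — compute geometric multiplicities via the rank-nullity identity g(λ) = n − rank(A − λI):
  rank(A − (6)·I) = 1, so dim ker(A − (6)·I) = n − 1 = 2

Summary:
  λ = 6: algebraic multiplicity = 3, geometric multiplicity = 2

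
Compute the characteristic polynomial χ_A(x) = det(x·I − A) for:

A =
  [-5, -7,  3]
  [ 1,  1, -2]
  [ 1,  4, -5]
x^3 + 9*x^2 + 27*x + 27

Expanding det(x·I − A) (e.g. by cofactor expansion or by noting that A is similar to its Jordan form J, which has the same characteristic polynomial as A) gives
  χ_A(x) = x^3 + 9*x^2 + 27*x + 27
which factors as (x + 3)^3. The eigenvalues (with algebraic multiplicities) are λ = -3 with multiplicity 3.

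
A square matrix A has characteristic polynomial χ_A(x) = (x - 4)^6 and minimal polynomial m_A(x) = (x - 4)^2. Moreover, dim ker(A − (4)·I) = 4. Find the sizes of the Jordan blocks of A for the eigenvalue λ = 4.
Block sizes for λ = 4: [2, 2, 1, 1]

Step 1 — from the characteristic polynomial, algebraic multiplicity of λ = 4 is 6. From dim ker(A − (4)·I) = 4, there are exactly 4 Jordan blocks for λ = 4.
Step 2 — from the minimal polynomial, the factor (x − 4)^2 tells us the largest block for λ = 4 has size 2.
Step 3 — with total size 6, 4 blocks, and largest block 2, the block sizes (in nonincreasing order) are [2, 2, 1, 1].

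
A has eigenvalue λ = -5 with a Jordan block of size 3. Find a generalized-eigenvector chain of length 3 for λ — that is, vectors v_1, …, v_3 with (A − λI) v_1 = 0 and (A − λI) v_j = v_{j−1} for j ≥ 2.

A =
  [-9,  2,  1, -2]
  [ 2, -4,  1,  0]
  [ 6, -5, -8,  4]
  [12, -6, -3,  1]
A Jordan chain for λ = -5 of length 3:
v_1 = (2, 0, -4, -6)ᵀ
v_2 = (-4, 2, 6, 12)ᵀ
v_3 = (1, 0, 0, 0)ᵀ

Let N = A − (-5)·I. We want v_3 with N^3 v_3 = 0 but N^2 v_3 ≠ 0; then v_{j-1} := N · v_j for j = 3, …, 2.

Pick v_3 = (1, 0, 0, 0)ᵀ.
Then v_2 = N · v_3 = (-4, 2, 6, 12)ᵀ.
Then v_1 = N · v_2 = (2, 0, -4, -6)ᵀ.

Sanity check: (A − (-5)·I) v_1 = (0, 0, 0, 0)ᵀ = 0. ✓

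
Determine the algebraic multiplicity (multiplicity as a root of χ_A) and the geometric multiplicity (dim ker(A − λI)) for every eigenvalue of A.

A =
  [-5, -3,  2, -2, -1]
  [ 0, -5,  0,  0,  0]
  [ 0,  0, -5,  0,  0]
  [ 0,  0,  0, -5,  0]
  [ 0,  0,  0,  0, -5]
λ = -5: alg = 5, geom = 4

Step 1 — factor the characteristic polynomial to read off the algebraic multiplicities:
  χ_A(x) = (x + 5)^5

Step 2 — compute geometric multiplicities via the rank-nullity identity g(λ) = n − rank(A − λI):
  rank(A − (-5)·I) = 1, so dim ker(A − (-5)·I) = n − 1 = 4

Summary:
  λ = -5: algebraic multiplicity = 5, geometric multiplicity = 4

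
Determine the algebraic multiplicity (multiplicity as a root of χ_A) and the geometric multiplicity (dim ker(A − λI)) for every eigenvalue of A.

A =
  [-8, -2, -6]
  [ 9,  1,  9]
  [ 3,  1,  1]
λ = -2: alg = 3, geom = 2

Step 1 — factor the characteristic polynomial to read off the algebraic multiplicities:
  χ_A(x) = (x + 2)^3

Step 2 — compute geometric multiplicities via the rank-nullity identity g(λ) = n − rank(A − λI):
  rank(A − (-2)·I) = 1, so dim ker(A − (-2)·I) = n − 1 = 2

Summary:
  λ = -2: algebraic multiplicity = 3, geometric multiplicity = 2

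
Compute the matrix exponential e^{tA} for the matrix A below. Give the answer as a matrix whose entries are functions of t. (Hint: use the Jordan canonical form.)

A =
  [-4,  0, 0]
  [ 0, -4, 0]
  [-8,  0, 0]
e^{tA} =
  [exp(-4*t), 0, 0]
  [0, exp(-4*t), 0]
  [-2 + 2*exp(-4*t), 0, 1]

Strategy: write A = P · J · P⁻¹ where J is a Jordan canonical form, so e^{tA} = P · e^{tJ} · P⁻¹, and e^{tJ} can be computed block-by-block.

A has Jordan form
J =
  [-4,  0, 0]
  [ 0, -4, 0]
  [ 0,  0, 0]
(up to reordering of blocks).

Per-block formulas:
  For a 1×1 block at λ = -4: exp(t · [-4]) = [e^(-4t)].
  For a 1×1 block at λ = 0: exp(t · [0]) = [e^(0t)].

After assembling e^{tJ} and conjugating by P, we get:

e^{tA} =
  [exp(-4*t), 0, 0]
  [0, exp(-4*t), 0]
  [-2 + 2*exp(-4*t), 0, 1]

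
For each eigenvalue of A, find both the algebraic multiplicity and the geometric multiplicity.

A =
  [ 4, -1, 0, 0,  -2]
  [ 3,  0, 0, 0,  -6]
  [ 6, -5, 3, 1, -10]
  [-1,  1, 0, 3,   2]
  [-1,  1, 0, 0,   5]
λ = 3: alg = 5, geom = 3

Step 1 — factor the characteristic polynomial to read off the algebraic multiplicities:
  χ_A(x) = (x - 3)^5

Step 2 — compute geometric multiplicities via the rank-nullity identity g(λ) = n − rank(A − λI):
  rank(A − (3)·I) = 2, so dim ker(A − (3)·I) = n − 2 = 3

Summary:
  λ = 3: algebraic multiplicity = 5, geometric multiplicity = 3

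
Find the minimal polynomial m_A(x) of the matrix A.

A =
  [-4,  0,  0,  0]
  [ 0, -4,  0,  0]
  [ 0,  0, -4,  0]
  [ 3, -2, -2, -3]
x^2 + 7*x + 12

The characteristic polynomial is χ_A(x) = (x + 3)*(x + 4)^3, so the eigenvalues are known. The minimal polynomial is
  m_A(x) = Π_λ (x − λ)^{k_λ}
where k_λ is the size of the *largest* Jordan block for λ (equivalently, the smallest k with (A − λI)^k v = 0 for every generalised eigenvector v of λ).

  λ = -4: largest Jordan block has size 1, contributing (x + 4)
  λ = -3: largest Jordan block has size 1, contributing (x + 3)

So m_A(x) = (x + 3)*(x + 4) = x^2 + 7*x + 12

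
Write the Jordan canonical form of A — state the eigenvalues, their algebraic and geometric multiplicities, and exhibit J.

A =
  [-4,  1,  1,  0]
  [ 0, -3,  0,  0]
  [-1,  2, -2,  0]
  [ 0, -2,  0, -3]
J_3(-3) ⊕ J_1(-3)

The characteristic polynomial is
  det(x·I − A) = x^4 + 12*x^3 + 54*x^2 + 108*x + 81 = (x + 3)^4

Eigenvalues and multiplicities (the geometric multiplicity of λ is n − rank(A − λI), which equals the number of Jordan blocks for λ):
  λ = -3: algebraic multiplicity = 4, geometric multiplicity = 2

Determining the block sizes for each eigenvalue:
  λ = -3: with am = 4 and gm = 2, the partition is not yet determined (e.g. several partitions of 4 into 2 parts exist). Let N = A − (-3)·I. Computing rank(N^1) = 2, rank(N^2) = 1, rank(N^3) = 0; the number of blocks of size ≥ j is rank(N^{j−1}) − rank(N^j), giving [2, 1, 1]. So we have 1 block(s) of size 3, 1 block(s) of size 1 → block sizes [3, 1]

Assembling the blocks gives a Jordan form
J =
  [-3,  1,  0,  0]
  [ 0, -3,  1,  0]
  [ 0,  0, -3,  0]
  [ 0,  0,  0, -3]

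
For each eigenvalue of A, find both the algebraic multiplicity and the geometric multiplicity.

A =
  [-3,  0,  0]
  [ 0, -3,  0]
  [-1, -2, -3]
λ = -3: alg = 3, geom = 2

Step 1 — factor the characteristic polynomial to read off the algebraic multiplicities:
  χ_A(x) = (x + 3)^3

Step 2 — compute geometric multiplicities via the rank-nullity identity g(λ) = n − rank(A − λI):
  rank(A − (-3)·I) = 1, so dim ker(A − (-3)·I) = n − 1 = 2

Summary:
  λ = -3: algebraic multiplicity = 3, geometric multiplicity = 2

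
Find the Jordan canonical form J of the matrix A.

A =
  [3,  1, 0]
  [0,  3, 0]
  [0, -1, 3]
J_2(3) ⊕ J_1(3)

The characteristic polynomial is
  det(x·I − A) = x^3 - 9*x^2 + 27*x - 27 = (x - 3)^3

Eigenvalues and multiplicities (the geometric multiplicity of λ is n − rank(A − λI), which equals the number of Jordan blocks for λ):
  λ = 3: algebraic multiplicity = 3, geometric multiplicity = 2

Determining the block sizes for each eigenvalue:
  λ = 3: 2 blocks summing to 3 forces exactly one block of size 2 and the rest size 1 → block sizes [2, 1]

Assembling the blocks gives a Jordan form
J =
  [3, 1, 0]
  [0, 3, 0]
  [0, 0, 3]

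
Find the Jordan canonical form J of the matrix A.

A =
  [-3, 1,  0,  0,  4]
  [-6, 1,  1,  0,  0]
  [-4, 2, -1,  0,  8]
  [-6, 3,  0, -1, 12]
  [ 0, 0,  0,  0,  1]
J_3(-1) ⊕ J_1(-1) ⊕ J_1(1)

The characteristic polynomial is
  det(x·I − A) = x^5 + 3*x^4 + 2*x^3 - 2*x^2 - 3*x - 1 = (x - 1)*(x + 1)^4

Eigenvalues and multiplicities (the geometric multiplicity of λ is n − rank(A − λI), which equals the number of Jordan blocks for λ):
  λ = -1: algebraic multiplicity = 4, geometric multiplicity = 2
  λ = 1: algebraic multiplicity = 1, geometric multiplicity = 1

Determining the block sizes for each eigenvalue:
  λ = -1: with am = 4 and gm = 2, the partition is not yet determined (e.g. several partitions of 4 into 2 parts exist). Let N = A − (-1)·I. Computing rank(N^1) = 3, rank(N^2) = 2, rank(N^3) = 1; the number of blocks of size ≥ j is rank(N^{j−1}) − rank(N^j), giving [2, 1, 1]. So we have 1 block(s) of size 3, 1 block(s) of size 1 → block sizes [3, 1]
  λ = 1: one block (gm = 1), so the single block has size am = 1 → block sizes [1]

Assembling the blocks gives a Jordan form
J =
  [-1,  1,  0,  0, 0]
  [ 0, -1,  1,  0, 0]
  [ 0,  0, -1,  0, 0]
  [ 0,  0,  0, -1, 0]
  [ 0,  0,  0,  0, 1]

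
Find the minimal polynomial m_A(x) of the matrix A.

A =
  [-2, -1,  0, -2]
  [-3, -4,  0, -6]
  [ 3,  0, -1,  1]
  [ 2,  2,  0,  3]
x^3 + 3*x^2 + 3*x + 1

The characteristic polynomial is χ_A(x) = (x + 1)^4, so the eigenvalues are known. The minimal polynomial is
  m_A(x) = Π_λ (x − λ)^{k_λ}
where k_λ is the size of the *largest* Jordan block for λ (equivalently, the smallest k with (A − λI)^k v = 0 for every generalised eigenvector v of λ).

  λ = -1: largest Jordan block has size 3, contributing (x + 1)^3

So m_A(x) = (x + 1)^3 = x^3 + 3*x^2 + 3*x + 1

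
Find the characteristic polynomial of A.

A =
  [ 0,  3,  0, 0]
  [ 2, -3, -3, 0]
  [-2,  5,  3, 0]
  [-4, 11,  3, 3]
x^4 - 3*x^3

Expanding det(x·I − A) (e.g. by cofactor expansion or by noting that A is similar to its Jordan form J, which has the same characteristic polynomial as A) gives
  χ_A(x) = x^4 - 3*x^3
which factors as x^3*(x - 3). The eigenvalues (with algebraic multiplicities) are λ = 0 with multiplicity 3, λ = 3 with multiplicity 1.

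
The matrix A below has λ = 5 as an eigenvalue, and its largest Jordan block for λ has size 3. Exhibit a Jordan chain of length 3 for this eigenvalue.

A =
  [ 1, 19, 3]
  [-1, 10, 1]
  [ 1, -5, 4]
A Jordan chain for λ = 5 of length 3:
v_1 = (4, 1, -1)ᵀ
v_2 = (19, 5, -5)ᵀ
v_3 = (0, 1, 0)ᵀ

Let N = A − (5)·I. We want v_3 with N^3 v_3 = 0 but N^2 v_3 ≠ 0; then v_{j-1} := N · v_j for j = 3, …, 2.

Pick v_3 = (0, 1, 0)ᵀ.
Then v_2 = N · v_3 = (19, 5, -5)ᵀ.
Then v_1 = N · v_2 = (4, 1, -1)ᵀ.

Sanity check: (A − (5)·I) v_1 = (0, 0, 0)ᵀ = 0. ✓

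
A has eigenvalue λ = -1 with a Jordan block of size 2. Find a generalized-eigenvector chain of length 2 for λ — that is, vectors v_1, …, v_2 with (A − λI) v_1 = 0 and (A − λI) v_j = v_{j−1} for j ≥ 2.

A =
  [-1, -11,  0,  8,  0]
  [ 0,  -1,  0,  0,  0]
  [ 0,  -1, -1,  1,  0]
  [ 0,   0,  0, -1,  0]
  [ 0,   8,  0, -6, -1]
A Jordan chain for λ = -1 of length 2:
v_1 = (-11, 0, -1, 0, 8)ᵀ
v_2 = (0, 1, 0, 0, 0)ᵀ

Let N = A − (-1)·I. We want v_2 with N^2 v_2 = 0 but N^1 v_2 ≠ 0; then v_{j-1} := N · v_j for j = 2, …, 2.

Pick v_2 = (0, 1, 0, 0, 0)ᵀ.
Then v_1 = N · v_2 = (-11, 0, -1, 0, 8)ᵀ.

Sanity check: (A − (-1)·I) v_1 = (0, 0, 0, 0, 0)ᵀ = 0. ✓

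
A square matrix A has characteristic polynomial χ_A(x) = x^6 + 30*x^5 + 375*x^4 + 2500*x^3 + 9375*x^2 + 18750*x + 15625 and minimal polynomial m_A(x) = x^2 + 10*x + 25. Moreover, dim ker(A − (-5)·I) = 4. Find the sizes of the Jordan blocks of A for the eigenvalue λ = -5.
Block sizes for λ = -5: [2, 2, 1, 1]

Step 1 — from the characteristic polynomial, algebraic multiplicity of λ = -5 is 6. From dim ker(A − (-5)·I) = 4, there are exactly 4 Jordan blocks for λ = -5.
Step 2 — from the minimal polynomial, the factor (x + 5)^2 tells us the largest block for λ = -5 has size 2.
Step 3 — with total size 6, 4 blocks, and largest block 2, the block sizes (in nonincreasing order) are [2, 2, 1, 1].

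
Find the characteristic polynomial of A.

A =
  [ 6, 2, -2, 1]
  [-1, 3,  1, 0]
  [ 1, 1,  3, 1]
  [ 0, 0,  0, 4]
x^4 - 16*x^3 + 96*x^2 - 256*x + 256

Expanding det(x·I − A) (e.g. by cofactor expansion or by noting that A is similar to its Jordan form J, which has the same characteristic polynomial as A) gives
  χ_A(x) = x^4 - 16*x^3 + 96*x^2 - 256*x + 256
which factors as (x - 4)^4. The eigenvalues (with algebraic multiplicities) are λ = 4 with multiplicity 4.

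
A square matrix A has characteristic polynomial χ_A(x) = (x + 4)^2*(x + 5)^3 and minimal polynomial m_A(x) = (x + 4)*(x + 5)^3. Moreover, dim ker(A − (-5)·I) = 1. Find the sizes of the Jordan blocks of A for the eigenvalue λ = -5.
Block sizes for λ = -5: [3]

Step 1 — from the characteristic polynomial, algebraic multiplicity of λ = -5 is 3. From dim ker(A − (-5)·I) = 1, there are exactly 1 Jordan blocks for λ = -5.
Step 2 — from the minimal polynomial, the factor (x + 5)^3 tells us the largest block for λ = -5 has size 3.
Step 3 — with total size 3, 1 blocks, and largest block 3, the block sizes (in nonincreasing order) are [3].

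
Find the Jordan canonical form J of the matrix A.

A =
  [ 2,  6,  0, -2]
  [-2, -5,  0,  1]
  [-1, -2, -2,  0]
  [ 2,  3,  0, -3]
J_2(-2) ⊕ J_2(-2)

The characteristic polynomial is
  det(x·I − A) = x^4 + 8*x^3 + 24*x^2 + 32*x + 16 = (x + 2)^4

Eigenvalues and multiplicities (the geometric multiplicity of λ is n − rank(A − λI), which equals the number of Jordan blocks for λ):
  λ = -2: algebraic multiplicity = 4, geometric multiplicity = 2

Determining the block sizes for each eigenvalue:
  λ = -2: with am = 4 and gm = 2, the partition is not yet determined (e.g. several partitions of 4 into 2 parts exist). Let N = A − (-2)·I. Computing rank(N^1) = 2, rank(N^2) = 0; the number of blocks of size ≥ j is rank(N^{j−1}) − rank(N^j), giving [2, 2]. So we have 2 block(s) of size 2 → block sizes [2, 2]

Assembling the blocks gives a Jordan form
J =
  [-2,  1,  0,  0]
  [ 0, -2,  0,  0]
  [ 0,  0, -2,  1]
  [ 0,  0,  0, -2]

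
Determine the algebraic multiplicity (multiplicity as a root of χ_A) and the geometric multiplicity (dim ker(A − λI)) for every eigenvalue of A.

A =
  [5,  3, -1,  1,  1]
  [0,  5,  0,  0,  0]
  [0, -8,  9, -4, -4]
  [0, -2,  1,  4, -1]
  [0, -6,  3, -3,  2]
λ = 5: alg = 5, geom = 3

Step 1 — factor the characteristic polynomial to read off the algebraic multiplicities:
  χ_A(x) = (x - 5)^5

Step 2 — compute geometric multiplicities via the rank-nullity identity g(λ) = n − rank(A − λI):
  rank(A − (5)·I) = 2, so dim ker(A − (5)·I) = n − 2 = 3

Summary:
  λ = 5: algebraic multiplicity = 5, geometric multiplicity = 3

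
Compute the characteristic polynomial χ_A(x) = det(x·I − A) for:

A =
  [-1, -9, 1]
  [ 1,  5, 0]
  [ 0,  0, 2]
x^3 - 6*x^2 + 12*x - 8

Expanding det(x·I − A) (e.g. by cofactor expansion or by noting that A is similar to its Jordan form J, which has the same characteristic polynomial as A) gives
  χ_A(x) = x^3 - 6*x^2 + 12*x - 8
which factors as (x - 2)^3. The eigenvalues (with algebraic multiplicities) are λ = 2 with multiplicity 3.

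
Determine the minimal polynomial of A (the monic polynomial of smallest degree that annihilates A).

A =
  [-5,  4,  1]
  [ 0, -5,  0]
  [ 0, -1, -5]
x^3 + 15*x^2 + 75*x + 125

The characteristic polynomial is χ_A(x) = (x + 5)^3, so the eigenvalues are known. The minimal polynomial is
  m_A(x) = Π_λ (x − λ)^{k_λ}
where k_λ is the size of the *largest* Jordan block for λ (equivalently, the smallest k with (A − λI)^k v = 0 for every generalised eigenvector v of λ).

  λ = -5: largest Jordan block has size 3, contributing (x + 5)^3

So m_A(x) = (x + 5)^3 = x^3 + 15*x^2 + 75*x + 125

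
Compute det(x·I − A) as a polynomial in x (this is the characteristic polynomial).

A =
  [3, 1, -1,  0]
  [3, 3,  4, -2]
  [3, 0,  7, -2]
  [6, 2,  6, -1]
x^4 - 12*x^3 + 54*x^2 - 108*x + 81

Expanding det(x·I − A) (e.g. by cofactor expansion or by noting that A is similar to its Jordan form J, which has the same characteristic polynomial as A) gives
  χ_A(x) = x^4 - 12*x^3 + 54*x^2 - 108*x + 81
which factors as (x - 3)^4. The eigenvalues (with algebraic multiplicities) are λ = 3 with multiplicity 4.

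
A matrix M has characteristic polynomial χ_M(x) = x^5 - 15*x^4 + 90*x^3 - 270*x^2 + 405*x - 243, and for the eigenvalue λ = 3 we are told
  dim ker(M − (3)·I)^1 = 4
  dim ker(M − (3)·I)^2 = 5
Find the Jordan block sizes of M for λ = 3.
Block sizes for λ = 3: [2, 1, 1, 1]

From the dimensions of kernels of powers, the number of Jordan blocks of size at least j is d_j − d_{j−1} where d_j = dim ker(N^j) (with d_0 = 0). Computing the differences gives [4, 1].
The number of blocks of size exactly k is (#blocks of size ≥ k) − (#blocks of size ≥ k + 1), so the partition is: 3 block(s) of size 1, 1 block(s) of size 2.
In nonincreasing order the block sizes are [2, 1, 1, 1].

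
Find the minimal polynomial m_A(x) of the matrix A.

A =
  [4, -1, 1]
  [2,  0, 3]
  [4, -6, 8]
x^3 - 12*x^2 + 48*x - 64

The characteristic polynomial is χ_A(x) = (x - 4)^3, so the eigenvalues are known. The minimal polynomial is
  m_A(x) = Π_λ (x − λ)^{k_λ}
where k_λ is the size of the *largest* Jordan block for λ (equivalently, the smallest k with (A − λI)^k v = 0 for every generalised eigenvector v of λ).

  λ = 4: largest Jordan block has size 3, contributing (x − 4)^3

So m_A(x) = (x - 4)^3 = x^3 - 12*x^2 + 48*x - 64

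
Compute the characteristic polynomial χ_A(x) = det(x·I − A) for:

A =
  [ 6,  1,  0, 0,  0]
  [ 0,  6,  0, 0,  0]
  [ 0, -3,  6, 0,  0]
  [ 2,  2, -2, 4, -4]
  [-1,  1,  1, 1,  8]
x^5 - 30*x^4 + 360*x^3 - 2160*x^2 + 6480*x - 7776

Expanding det(x·I − A) (e.g. by cofactor expansion or by noting that A is similar to its Jordan form J, which has the same characteristic polynomial as A) gives
  χ_A(x) = x^5 - 30*x^4 + 360*x^3 - 2160*x^2 + 6480*x - 7776
which factors as (x - 6)^5. The eigenvalues (with algebraic multiplicities) are λ = 6 with multiplicity 5.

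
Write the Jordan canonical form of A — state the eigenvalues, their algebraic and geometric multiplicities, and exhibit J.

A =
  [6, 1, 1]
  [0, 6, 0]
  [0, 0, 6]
J_2(6) ⊕ J_1(6)

The characteristic polynomial is
  det(x·I − A) = x^3 - 18*x^2 + 108*x - 216 = (x - 6)^3

Eigenvalues and multiplicities (the geometric multiplicity of λ is n − rank(A − λI), which equals the number of Jordan blocks for λ):
  λ = 6: algebraic multiplicity = 3, geometric multiplicity = 2

Determining the block sizes for each eigenvalue:
  λ = 6: 2 blocks summing to 3 forces exactly one block of size 2 and the rest size 1 → block sizes [2, 1]

Assembling the blocks gives a Jordan form
J =
  [6, 1, 0]
  [0, 6, 0]
  [0, 0, 6]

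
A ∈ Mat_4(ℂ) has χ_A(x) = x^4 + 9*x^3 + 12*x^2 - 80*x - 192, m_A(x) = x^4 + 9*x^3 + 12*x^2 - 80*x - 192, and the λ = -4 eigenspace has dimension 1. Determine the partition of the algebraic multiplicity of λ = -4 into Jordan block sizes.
Block sizes for λ = -4: [3]

Step 1 — from the characteristic polynomial, algebraic multiplicity of λ = -4 is 3. From dim ker(A − (-4)·I) = 1, there are exactly 1 Jordan blocks for λ = -4.
Step 2 — from the minimal polynomial, the factor (x + 4)^3 tells us the largest block for λ = -4 has size 3.
Step 3 — with total size 3, 1 blocks, and largest block 3, the block sizes (in nonincreasing order) are [3].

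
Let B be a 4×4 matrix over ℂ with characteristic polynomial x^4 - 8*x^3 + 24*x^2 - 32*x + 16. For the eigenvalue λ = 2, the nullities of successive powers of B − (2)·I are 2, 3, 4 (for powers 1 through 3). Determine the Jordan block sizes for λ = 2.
Block sizes for λ = 2: [3, 1]

From the dimensions of kernels of powers, the number of Jordan blocks of size at least j is d_j − d_{j−1} where d_j = dim ker(N^j) (with d_0 = 0). Computing the differences gives [2, 1, 1].
The number of blocks of size exactly k is (#blocks of size ≥ k) − (#blocks of size ≥ k + 1), so the partition is: 1 block(s) of size 1, 1 block(s) of size 3.
In nonincreasing order the block sizes are [3, 1].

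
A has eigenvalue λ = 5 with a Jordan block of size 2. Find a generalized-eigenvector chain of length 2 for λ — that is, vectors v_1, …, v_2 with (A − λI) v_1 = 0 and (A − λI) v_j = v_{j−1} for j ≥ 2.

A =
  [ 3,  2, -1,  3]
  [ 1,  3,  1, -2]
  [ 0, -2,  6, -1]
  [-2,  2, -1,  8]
A Jordan chain for λ = 5 of length 2:
v_1 = (-2, 1, 0, -2)ᵀ
v_2 = (1, 0, 0, 0)ᵀ

Let N = A − (5)·I. We want v_2 with N^2 v_2 = 0 but N^1 v_2 ≠ 0; then v_{j-1} := N · v_j for j = 2, …, 2.

Pick v_2 = (1, 0, 0, 0)ᵀ.
Then v_1 = N · v_2 = (-2, 1, 0, -2)ᵀ.

Sanity check: (A − (5)·I) v_1 = (0, 0, 0, 0)ᵀ = 0. ✓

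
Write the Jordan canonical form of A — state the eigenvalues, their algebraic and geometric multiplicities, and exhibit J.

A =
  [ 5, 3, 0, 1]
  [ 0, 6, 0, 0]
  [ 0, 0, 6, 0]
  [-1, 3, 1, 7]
J_3(6) ⊕ J_1(6)

The characteristic polynomial is
  det(x·I − A) = x^4 - 24*x^3 + 216*x^2 - 864*x + 1296 = (x - 6)^4

Eigenvalues and multiplicities (the geometric multiplicity of λ is n − rank(A − λI), which equals the number of Jordan blocks for λ):
  λ = 6: algebraic multiplicity = 4, geometric multiplicity = 2

Determining the block sizes for each eigenvalue:
  λ = 6: with am = 4 and gm = 2, the partition is not yet determined (e.g. several partitions of 4 into 2 parts exist). Let N = A − (6)·I. Computing rank(N^1) = 2, rank(N^2) = 1, rank(N^3) = 0; the number of blocks of size ≥ j is rank(N^{j−1}) − rank(N^j), giving [2, 1, 1]. So we have 1 block(s) of size 3, 1 block(s) of size 1 → block sizes [3, 1]

Assembling the blocks gives a Jordan form
J =
  [6, 1, 0, 0]
  [0, 6, 1, 0]
  [0, 0, 6, 0]
  [0, 0, 0, 6]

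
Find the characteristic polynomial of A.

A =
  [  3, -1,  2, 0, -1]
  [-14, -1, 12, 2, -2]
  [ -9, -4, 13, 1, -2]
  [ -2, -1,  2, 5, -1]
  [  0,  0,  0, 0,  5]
x^5 - 25*x^4 + 250*x^3 - 1250*x^2 + 3125*x - 3125

Expanding det(x·I − A) (e.g. by cofactor expansion or by noting that A is similar to its Jordan form J, which has the same characteristic polynomial as A) gives
  χ_A(x) = x^5 - 25*x^4 + 250*x^3 - 1250*x^2 + 3125*x - 3125
which factors as (x - 5)^5. The eigenvalues (with algebraic multiplicities) are λ = 5 with multiplicity 5.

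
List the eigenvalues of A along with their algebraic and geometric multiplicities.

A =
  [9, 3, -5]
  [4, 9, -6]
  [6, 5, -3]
λ = 5: alg = 3, geom = 1

Step 1 — factor the characteristic polynomial to read off the algebraic multiplicities:
  χ_A(x) = (x - 5)^3

Step 2 — compute geometric multiplicities via the rank-nullity identity g(λ) = n − rank(A − λI):
  rank(A − (5)·I) = 2, so dim ker(A − (5)·I) = n − 2 = 1

Summary:
  λ = 5: algebraic multiplicity = 3, geometric multiplicity = 1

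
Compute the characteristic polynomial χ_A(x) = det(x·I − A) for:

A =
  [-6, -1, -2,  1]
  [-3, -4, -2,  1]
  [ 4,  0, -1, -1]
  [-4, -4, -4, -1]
x^4 + 12*x^3 + 54*x^2 + 108*x + 81

Expanding det(x·I − A) (e.g. by cofactor expansion or by noting that A is similar to its Jordan form J, which has the same characteristic polynomial as A) gives
  χ_A(x) = x^4 + 12*x^3 + 54*x^2 + 108*x + 81
which factors as (x + 3)^4. The eigenvalues (with algebraic multiplicities) are λ = -3 with multiplicity 4.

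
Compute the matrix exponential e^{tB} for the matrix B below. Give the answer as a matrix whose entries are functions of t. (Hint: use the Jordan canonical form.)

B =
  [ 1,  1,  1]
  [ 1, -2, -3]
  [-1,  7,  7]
e^{tB} =
  [t^2*exp(2*t)/2 - t*exp(2*t) + exp(2*t), t^2*exp(2*t) + t*exp(2*t), t^2*exp(2*t)/2 + t*exp(2*t)]
  [-t^2*exp(2*t) + t*exp(2*t), -2*t^2*exp(2*t) - 4*t*exp(2*t) + exp(2*t), -t^2*exp(2*t) - 3*t*exp(2*t)]
  [3*t^2*exp(2*t)/2 - t*exp(2*t), 3*t^2*exp(2*t) + 7*t*exp(2*t), 3*t^2*exp(2*t)/2 + 5*t*exp(2*t) + exp(2*t)]

Strategy: write B = P · J · P⁻¹ where J is a Jordan canonical form, so e^{tB} = P · e^{tJ} · P⁻¹, and e^{tJ} can be computed block-by-block.

B has Jordan form
J =
  [2, 1, 0]
  [0, 2, 1]
  [0, 0, 2]
(up to reordering of blocks).

Per-block formulas:
  For a 3×3 Jordan block J_3(2): exp(t · J_3(2)) = e^(2t)·(I + t·N + (t^2/2)·N^2), where N is the 3×3 nilpotent shift.

After assembling e^{tJ} and conjugating by P, we get:

e^{tB} =
  [t^2*exp(2*t)/2 - t*exp(2*t) + exp(2*t), t^2*exp(2*t) + t*exp(2*t), t^2*exp(2*t)/2 + t*exp(2*t)]
  [-t^2*exp(2*t) + t*exp(2*t), -2*t^2*exp(2*t) - 4*t*exp(2*t) + exp(2*t), -t^2*exp(2*t) - 3*t*exp(2*t)]
  [3*t^2*exp(2*t)/2 - t*exp(2*t), 3*t^2*exp(2*t) + 7*t*exp(2*t), 3*t^2*exp(2*t)/2 + 5*t*exp(2*t) + exp(2*t)]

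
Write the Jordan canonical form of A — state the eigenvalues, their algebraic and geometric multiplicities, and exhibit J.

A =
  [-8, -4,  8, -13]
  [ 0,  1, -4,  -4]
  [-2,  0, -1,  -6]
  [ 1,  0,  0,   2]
J_1(-3) ⊕ J_2(-1) ⊕ J_1(-1)

The characteristic polynomial is
  det(x·I − A) = x^4 + 6*x^3 + 12*x^2 + 10*x + 3 = (x + 1)^3*(x + 3)

Eigenvalues and multiplicities (the geometric multiplicity of λ is n − rank(A − λI), which equals the number of Jordan blocks for λ):
  λ = -3: algebraic multiplicity = 1, geometric multiplicity = 1
  λ = -1: algebraic multiplicity = 3, geometric multiplicity = 2

Determining the block sizes for each eigenvalue:
  λ = -3: one block (gm = 1), so the single block has size am = 1 → block sizes [1]
  λ = -1: 2 blocks summing to 3 forces exactly one block of size 2 and the rest size 1 → block sizes [2, 1]

Assembling the blocks gives a Jordan form
J =
  [-3,  0,  0,  0]
  [ 0, -1,  1,  0]
  [ 0,  0, -1,  0]
  [ 0,  0,  0, -1]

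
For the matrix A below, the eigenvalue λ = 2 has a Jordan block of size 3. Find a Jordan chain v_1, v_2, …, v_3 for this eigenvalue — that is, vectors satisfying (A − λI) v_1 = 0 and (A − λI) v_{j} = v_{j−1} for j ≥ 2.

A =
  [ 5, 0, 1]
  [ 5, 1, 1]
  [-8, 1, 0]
A Jordan chain for λ = 2 of length 3:
v_1 = (1, 2, -3)ᵀ
v_2 = (3, 5, -8)ᵀ
v_3 = (1, 0, 0)ᵀ

Let N = A − (2)·I. We want v_3 with N^3 v_3 = 0 but N^2 v_3 ≠ 0; then v_{j-1} := N · v_j for j = 3, …, 2.

Pick v_3 = (1, 0, 0)ᵀ.
Then v_2 = N · v_3 = (3, 5, -8)ᵀ.
Then v_1 = N · v_2 = (1, 2, -3)ᵀ.

Sanity check: (A − (2)·I) v_1 = (0, 0, 0)ᵀ = 0. ✓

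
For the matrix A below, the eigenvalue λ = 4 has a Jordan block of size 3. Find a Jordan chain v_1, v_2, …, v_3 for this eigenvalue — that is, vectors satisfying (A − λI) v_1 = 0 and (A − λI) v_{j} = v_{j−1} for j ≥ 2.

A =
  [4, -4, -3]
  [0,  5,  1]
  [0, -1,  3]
A Jordan chain for λ = 4 of length 3:
v_1 = (-1, 0, 0)ᵀ
v_2 = (-4, 1, -1)ᵀ
v_3 = (0, 1, 0)ᵀ

Let N = A − (4)·I. We want v_3 with N^3 v_3 = 0 but N^2 v_3 ≠ 0; then v_{j-1} := N · v_j for j = 3, …, 2.

Pick v_3 = (0, 1, 0)ᵀ.
Then v_2 = N · v_3 = (-4, 1, -1)ᵀ.
Then v_1 = N · v_2 = (-1, 0, 0)ᵀ.

Sanity check: (A − (4)·I) v_1 = (0, 0, 0)ᵀ = 0. ✓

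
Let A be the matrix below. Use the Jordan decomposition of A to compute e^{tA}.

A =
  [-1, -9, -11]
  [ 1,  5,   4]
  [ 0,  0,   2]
e^{tA} =
  [-3*t*exp(2*t) + exp(2*t), -9*t*exp(2*t), -3*t^2*exp(2*t)/2 - 11*t*exp(2*t)]
  [t*exp(2*t), 3*t*exp(2*t) + exp(2*t), t^2*exp(2*t)/2 + 4*t*exp(2*t)]
  [0, 0, exp(2*t)]

Strategy: write A = P · J · P⁻¹ where J is a Jordan canonical form, so e^{tA} = P · e^{tJ} · P⁻¹, and e^{tJ} can be computed block-by-block.

A has Jordan form
J =
  [2, 1, 0]
  [0, 2, 1]
  [0, 0, 2]
(up to reordering of blocks).

Per-block formulas:
  For a 3×3 Jordan block J_3(2): exp(t · J_3(2)) = e^(2t)·(I + t·N + (t^2/2)·N^2), where N is the 3×3 nilpotent shift.

After assembling e^{tJ} and conjugating by P, we get:

e^{tA} =
  [-3*t*exp(2*t) + exp(2*t), -9*t*exp(2*t), -3*t^2*exp(2*t)/2 - 11*t*exp(2*t)]
  [t*exp(2*t), 3*t*exp(2*t) + exp(2*t), t^2*exp(2*t)/2 + 4*t*exp(2*t)]
  [0, 0, exp(2*t)]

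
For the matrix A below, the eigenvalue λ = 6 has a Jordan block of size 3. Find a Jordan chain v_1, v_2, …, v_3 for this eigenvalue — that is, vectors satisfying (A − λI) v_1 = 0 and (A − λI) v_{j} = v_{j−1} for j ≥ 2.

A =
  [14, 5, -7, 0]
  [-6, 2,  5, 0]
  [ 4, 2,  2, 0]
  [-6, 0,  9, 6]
A Jordan chain for λ = 6 of length 3:
v_1 = (6, -4, 4, -12)ᵀ
v_2 = (8, -6, 4, -6)ᵀ
v_3 = (1, 0, 0, 0)ᵀ

Let N = A − (6)·I. We want v_3 with N^3 v_3 = 0 but N^2 v_3 ≠ 0; then v_{j-1} := N · v_j for j = 3, …, 2.

Pick v_3 = (1, 0, 0, 0)ᵀ.
Then v_2 = N · v_3 = (8, -6, 4, -6)ᵀ.
Then v_1 = N · v_2 = (6, -4, 4, -12)ᵀ.

Sanity check: (A − (6)·I) v_1 = (0, 0, 0, 0)ᵀ = 0. ✓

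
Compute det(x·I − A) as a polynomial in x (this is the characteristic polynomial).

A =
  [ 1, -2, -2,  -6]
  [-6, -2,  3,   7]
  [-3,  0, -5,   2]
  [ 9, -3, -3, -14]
x^4 + 20*x^3 + 150*x^2 + 500*x + 625

Expanding det(x·I − A) (e.g. by cofactor expansion or by noting that A is similar to its Jordan form J, which has the same characteristic polynomial as A) gives
  χ_A(x) = x^4 + 20*x^3 + 150*x^2 + 500*x + 625
which factors as (x + 5)^4. The eigenvalues (with algebraic multiplicities) are λ = -5 with multiplicity 4.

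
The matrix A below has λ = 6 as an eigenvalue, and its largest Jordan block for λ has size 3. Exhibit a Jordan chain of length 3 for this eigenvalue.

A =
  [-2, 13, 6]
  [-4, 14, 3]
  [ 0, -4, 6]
A Jordan chain for λ = 6 of length 3:
v_1 = (12, 0, 16)ᵀ
v_2 = (-8, -4, 0)ᵀ
v_3 = (1, 0, 0)ᵀ

Let N = A − (6)·I. We want v_3 with N^3 v_3 = 0 but N^2 v_3 ≠ 0; then v_{j-1} := N · v_j for j = 3, …, 2.

Pick v_3 = (1, 0, 0)ᵀ.
Then v_2 = N · v_3 = (-8, -4, 0)ᵀ.
Then v_1 = N · v_2 = (12, 0, 16)ᵀ.

Sanity check: (A − (6)·I) v_1 = (0, 0, 0)ᵀ = 0. ✓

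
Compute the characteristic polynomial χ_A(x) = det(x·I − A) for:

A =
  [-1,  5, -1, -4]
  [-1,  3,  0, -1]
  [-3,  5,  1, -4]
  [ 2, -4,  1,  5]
x^4 - 8*x^3 + 24*x^2 - 32*x + 16

Expanding det(x·I − A) (e.g. by cofactor expansion or by noting that A is similar to its Jordan form J, which has the same characteristic polynomial as A) gives
  χ_A(x) = x^4 - 8*x^3 + 24*x^2 - 32*x + 16
which factors as (x - 2)^4. The eigenvalues (with algebraic multiplicities) are λ = 2 with multiplicity 4.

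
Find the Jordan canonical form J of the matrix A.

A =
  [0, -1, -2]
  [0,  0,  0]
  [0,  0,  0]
J_2(0) ⊕ J_1(0)

The characteristic polynomial is
  det(x·I − A) = x^3

Eigenvalues and multiplicities (the geometric multiplicity of λ is n − rank(A − λI), which equals the number of Jordan blocks for λ):
  λ = 0: algebraic multiplicity = 3, geometric multiplicity = 2

Determining the block sizes for each eigenvalue:
  λ = 0: 2 blocks summing to 3 forces exactly one block of size 2 and the rest size 1 → block sizes [2, 1]

Assembling the blocks gives a Jordan form
J =
  [0, 1, 0]
  [0, 0, 0]
  [0, 0, 0]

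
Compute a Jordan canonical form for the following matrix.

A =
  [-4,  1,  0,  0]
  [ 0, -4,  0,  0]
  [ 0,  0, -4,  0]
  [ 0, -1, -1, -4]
J_2(-4) ⊕ J_2(-4)

The characteristic polynomial is
  det(x·I − A) = x^4 + 16*x^3 + 96*x^2 + 256*x + 256 = (x + 4)^4

Eigenvalues and multiplicities (the geometric multiplicity of λ is n − rank(A − λI), which equals the number of Jordan blocks for λ):
  λ = -4: algebraic multiplicity = 4, geometric multiplicity = 2

Determining the block sizes for each eigenvalue:
  λ = -4: with am = 4 and gm = 2, the partition is not yet determined (e.g. several partitions of 4 into 2 parts exist). Let N = A − (-4)·I. Computing rank(N^1) = 2, rank(N^2) = 0; the number of blocks of size ≥ j is rank(N^{j−1}) − rank(N^j), giving [2, 2]. So we have 2 block(s) of size 2 → block sizes [2, 2]

Assembling the blocks gives a Jordan form
J =
  [-4,  1,  0,  0]
  [ 0, -4,  0,  0]
  [ 0,  0, -4,  1]
  [ 0,  0,  0, -4]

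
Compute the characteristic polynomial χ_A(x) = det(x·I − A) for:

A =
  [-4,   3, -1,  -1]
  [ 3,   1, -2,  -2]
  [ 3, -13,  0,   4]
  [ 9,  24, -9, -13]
x^4 + 16*x^3 + 96*x^2 + 256*x + 256

Expanding det(x·I − A) (e.g. by cofactor expansion or by noting that A is similar to its Jordan form J, which has the same characteristic polynomial as A) gives
  χ_A(x) = x^4 + 16*x^3 + 96*x^2 + 256*x + 256
which factors as (x + 4)^4. The eigenvalues (with algebraic multiplicities) are λ = -4 with multiplicity 4.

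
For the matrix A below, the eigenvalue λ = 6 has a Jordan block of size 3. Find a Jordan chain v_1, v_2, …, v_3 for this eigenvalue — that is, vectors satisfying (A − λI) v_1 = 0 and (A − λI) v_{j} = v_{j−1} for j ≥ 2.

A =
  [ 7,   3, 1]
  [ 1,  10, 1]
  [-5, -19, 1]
A Jordan chain for λ = 6 of length 3:
v_1 = (-1, 0, 1)ᵀ
v_2 = (1, 1, -5)ᵀ
v_3 = (1, 0, 0)ᵀ

Let N = A − (6)·I. We want v_3 with N^3 v_3 = 0 but N^2 v_3 ≠ 0; then v_{j-1} := N · v_j for j = 3, …, 2.

Pick v_3 = (1, 0, 0)ᵀ.
Then v_2 = N · v_3 = (1, 1, -5)ᵀ.
Then v_1 = N · v_2 = (-1, 0, 1)ᵀ.

Sanity check: (A − (6)·I) v_1 = (0, 0, 0)ᵀ = 0. ✓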